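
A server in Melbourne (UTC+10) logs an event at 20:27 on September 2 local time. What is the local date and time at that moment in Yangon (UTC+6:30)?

16:57 on September 2

In UTC: 20:27 − 10:00 = 10:27 on Sep 2.
Yangon is UTC+6:30: 10:27 + 6:30 = 16:57 on Sep 2.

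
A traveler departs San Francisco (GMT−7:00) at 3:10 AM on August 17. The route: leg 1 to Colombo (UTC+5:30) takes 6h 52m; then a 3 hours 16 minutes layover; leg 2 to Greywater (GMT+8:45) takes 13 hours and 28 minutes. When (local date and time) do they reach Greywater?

6:31 PM on August 18

Convert departure to UTC: 3:10 AM + 7:00 = 10:10 AM UTC on Aug 17.
Add 6 hours 52 minutes leg 1 → 5:02 PM UTC.
Add 3 hours 16 minutes layover in Colombo → 8:18 PM UTC.
Add 13 hours and 28 minutes leg 2 → 9:46 AM UTC (Aug 18).
Greywater is UTC+8:45, so local arrival = 9:46 AM + 8:45 = 6:31 PM on Aug 18.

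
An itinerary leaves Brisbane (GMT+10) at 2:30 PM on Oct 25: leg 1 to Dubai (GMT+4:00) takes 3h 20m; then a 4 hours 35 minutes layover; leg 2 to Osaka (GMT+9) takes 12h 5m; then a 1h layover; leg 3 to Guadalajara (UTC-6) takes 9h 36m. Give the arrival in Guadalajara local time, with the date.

Convert departure to UTC: 2:30 PM − 10:00 = 4:30 AM UTC on Oct 25.
Add 3 hours and 20 minutes leg 1 → 7:50 AM UTC.
Add 4 hours and 35 minutes layover in Dubai → 12:25 PM UTC.
Add 12 hours and 5 minutes leg 2 → 12:30 AM UTC (Oct 26).
Add 1 hour layover in Osaka → 1:30 AM UTC.
Add 9 hours 36 minutes leg 3 → 11:06 AM UTC.
Guadalajara is UTC−6:00, so local arrival = 11:06 AM − 6:00 = 5:06 AM on Oct 26.

5:06 AM on Oct 26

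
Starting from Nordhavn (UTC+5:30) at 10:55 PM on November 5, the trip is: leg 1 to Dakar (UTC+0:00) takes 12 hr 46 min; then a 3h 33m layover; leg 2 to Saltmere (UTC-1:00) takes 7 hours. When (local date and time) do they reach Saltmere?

3:44 PM on November 6

Convert departure to UTC: 10:55 PM − 5:30 = 5:25 PM UTC on Nov 5.
Add 12 hours 46 minutes leg 1 → 6:11 AM UTC (Nov 6).
Add 3 hours and 33 minutes layover in Dakar → 9:44 AM UTC.
Add 7 hours leg 2 → 4:44 PM UTC.
Saltmere is UTC−1:00, so local arrival = 4:44 PM − 1:00 = 3:44 PM on Nov 6.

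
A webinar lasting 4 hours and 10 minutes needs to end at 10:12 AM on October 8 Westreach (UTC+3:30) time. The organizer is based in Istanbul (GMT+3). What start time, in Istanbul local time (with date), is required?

5:32 AM on October 8

Target end time in UTC: 10:12 AM − 3:30 = 6:42 AM on Oct 8.
Subtract 4 hours and 10 minutes → start 2:32 AM UTC on Oct 8.
Istanbul is UTC+3:00: 2:32 AM + 3:00 = 5:32 AM on Oct 8.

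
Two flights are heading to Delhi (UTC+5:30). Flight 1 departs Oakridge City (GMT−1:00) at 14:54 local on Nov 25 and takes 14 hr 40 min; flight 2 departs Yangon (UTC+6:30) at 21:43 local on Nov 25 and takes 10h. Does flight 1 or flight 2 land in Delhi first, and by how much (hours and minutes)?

Flight 1 in UTC: 14:54 + 1:00 = 15:54 on Nov 25.
+14 hours and 40 minutes → arrive 06:34 UTC on Nov 26.
Flight 2 in UTC: 21:43 − 6:30 = 15:13 on Nov 25.
+10 hours → arrive 01:13 UTC on Nov 26.
Flight 2 lands earlier by 5 hours 21 minutes.

the second, by 5 hours 21 minutes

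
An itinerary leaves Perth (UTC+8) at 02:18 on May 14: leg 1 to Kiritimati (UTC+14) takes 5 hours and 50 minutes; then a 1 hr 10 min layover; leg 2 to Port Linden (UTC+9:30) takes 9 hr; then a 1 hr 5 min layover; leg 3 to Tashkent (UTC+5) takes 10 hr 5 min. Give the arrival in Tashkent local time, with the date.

Convert departure to UTC: 02:18 − 8:00 = 18:18 UTC on May 13.
Add 5 hours 50 minutes leg 1 → 00:08 UTC (May 14).
Add 1 hour 10 minutes layover in Kiritimati → 01:18 UTC.
Add 9 hours leg 2 → 10:18 UTC.
Add 1 hour 5 minutes layover in Port Linden → 11:23 UTC.
Add 10 hours and 5 minutes leg 3 → 21:28 UTC.
Tashkent is UTC+5:00, so local arrival = 21:28 + 5:00 = 02:28 on May 15.

02:28 on May 15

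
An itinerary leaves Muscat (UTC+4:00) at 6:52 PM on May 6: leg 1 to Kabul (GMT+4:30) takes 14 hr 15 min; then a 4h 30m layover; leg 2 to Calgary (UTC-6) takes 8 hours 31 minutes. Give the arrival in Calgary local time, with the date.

12:08 PM on May 7

Convert departure to UTC: 6:52 PM − 4:00 = 2:52 PM UTC on May 6.
Add 14 hours and 15 minutes leg 1 → 5:07 AM UTC (May 7).
Add 4 hours 30 minutes layover in Kabul → 9:37 AM UTC.
Add 8 hours and 31 minutes leg 2 → 6:08 PM UTC.
Calgary is UTC−6:00, so local arrival = 6:08 PM − 6:00 = 12:08 PM on May 7.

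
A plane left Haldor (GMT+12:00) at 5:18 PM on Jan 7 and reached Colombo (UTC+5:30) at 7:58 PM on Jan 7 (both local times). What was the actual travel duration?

Colombo is 6:30 behind Haldor.
Clock-face elapsed time (ignoring zones) is 2 hours 40 minutes.
Actual elapsed = 2 hours 40 minutes + 6:30 = 9 hours 10 minutes.

9 hours 10 minutes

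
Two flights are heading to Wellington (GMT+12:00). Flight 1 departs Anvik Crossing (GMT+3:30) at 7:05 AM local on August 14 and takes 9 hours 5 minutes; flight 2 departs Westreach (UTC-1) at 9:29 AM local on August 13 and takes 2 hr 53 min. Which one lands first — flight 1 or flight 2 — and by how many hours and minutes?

the second, by 23 hours 18 minutes

Flight 1 in UTC: 7:05 AM − 3:30 = 3:35 AM on Aug 14.
+9 hours 5 minutes → arrive 12:40 PM UTC on Aug 14.
Flight 2 in UTC: 9:29 AM + 1:00 = 10:29 AM on Aug 13.
+2 hours and 53 minutes → arrive 1:22 PM UTC on Aug 13.
Flight 2 lands earlier by 23 hours 18 minutes.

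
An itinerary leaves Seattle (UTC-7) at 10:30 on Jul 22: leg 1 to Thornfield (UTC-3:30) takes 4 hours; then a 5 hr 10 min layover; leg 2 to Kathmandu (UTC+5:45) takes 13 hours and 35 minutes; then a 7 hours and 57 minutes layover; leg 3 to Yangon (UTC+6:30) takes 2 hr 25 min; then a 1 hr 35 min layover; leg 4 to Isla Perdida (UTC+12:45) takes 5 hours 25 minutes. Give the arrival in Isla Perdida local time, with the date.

Convert departure to UTC: 10:30 + 7:00 = 17:30 UTC on Jul 22.
Add 4 hours leg 1 → 21:30 UTC.
Add 5 hours 10 minutes layover in Thornfield → 02:40 UTC (Jul 23).
Add 13 hours 35 minutes leg 2 → 16:15 UTC.
Add 7 hours 57 minutes layover in Kathmandu → 00:12 UTC (Jul 24).
Add 2 hours and 25 minutes leg 3 → 02:37 UTC.
Add 1 hour 35 minutes layover in Yangon → 04:12 UTC.
Add 5 hours and 25 minutes leg 4 → 09:37 UTC.
Isla Perdida is UTC+12:45, so local arrival = 09:37 + 12:45 = 22:22 on Jul 24.

22:22 on Jul 24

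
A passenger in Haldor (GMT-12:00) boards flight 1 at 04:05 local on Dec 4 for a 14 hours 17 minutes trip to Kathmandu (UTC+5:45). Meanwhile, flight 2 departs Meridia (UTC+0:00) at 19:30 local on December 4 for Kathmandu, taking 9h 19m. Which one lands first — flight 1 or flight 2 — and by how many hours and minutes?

the second, by 1 hour 33 minutes

Flight 1 in UTC: 04:05 + 12:00 = 16:05 on Dec 4.
+14 hours and 17 minutes → arrive 06:22 UTC on Dec 5.
Flight 2 departs at 19:30 UTC (Dec 4).
+9 hours 19 minutes → arrive 04:49 UTC on Dec 5.
Flight 2 lands earlier by 1 hour 33 minutes.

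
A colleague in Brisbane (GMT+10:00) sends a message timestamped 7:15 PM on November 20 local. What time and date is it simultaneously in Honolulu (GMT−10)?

In UTC: 7:15 PM − 10:00 = 9:15 AM on Nov 20.
Honolulu is UTC−10:00: 9:15 AM − 10:00 = 11:15 PM on Nov 19.

11:15 PM on Nov 19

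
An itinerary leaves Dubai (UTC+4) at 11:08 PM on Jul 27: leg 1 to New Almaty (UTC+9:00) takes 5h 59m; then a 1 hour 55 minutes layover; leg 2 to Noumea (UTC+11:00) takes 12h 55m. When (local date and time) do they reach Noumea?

Convert departure to UTC: 11:08 PM − 4:00 = 7:08 PM UTC on Jul 27.
Add 5 hours 59 minutes leg 1 → 1:07 AM UTC (Jul 28).
Add 1 hour and 55 minutes layover in New Almaty → 3:02 AM UTC.
Add 12 hours and 55 minutes leg 2 → 3:57 PM UTC.
Noumea is UTC+11:00, so local arrival = 3:57 PM + 11:00 = 2:57 AM on Jul 29.

2:57 AM on Jul 29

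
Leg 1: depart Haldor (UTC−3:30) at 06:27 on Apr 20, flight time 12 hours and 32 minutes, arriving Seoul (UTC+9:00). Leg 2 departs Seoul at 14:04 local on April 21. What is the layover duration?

6 hours 35 minutes

Convert departure to UTC: 06:27 + 3:30 = 09:57 UTC on Apr 20.
Add 12 hours and 32 minutes flight time → 22:29 UTC.
Seoul is UTC+9:00, so local arrival = 22:29 + 9:00 = 07:29 on Apr 21.
Layover = 14:04 − 07:29 = 6 hours 35 minutes.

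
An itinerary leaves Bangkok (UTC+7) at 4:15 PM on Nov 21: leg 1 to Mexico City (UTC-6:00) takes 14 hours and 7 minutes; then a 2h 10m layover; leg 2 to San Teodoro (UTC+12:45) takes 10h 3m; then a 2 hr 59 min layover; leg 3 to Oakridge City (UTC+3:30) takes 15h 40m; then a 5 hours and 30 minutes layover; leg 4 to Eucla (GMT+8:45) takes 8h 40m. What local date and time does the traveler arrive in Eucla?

5:09 AM on November 24

Convert departure to UTC: 4:15 PM − 7:00 = 9:15 AM UTC on Nov 21.
Add 14 hours and 7 minutes leg 1 → 11:22 PM UTC.
Add 2 hours 10 minutes layover in Mexico City → 1:32 AM UTC (Nov 22).
Add 10 hours 3 minutes leg 2 → 11:35 AM UTC.
Add 2 hours and 59 minutes layover in San Teodoro → 2:34 PM UTC.
Add 15 hours and 40 minutes leg 3 → 6:14 AM UTC (Nov 23).
Add 5 hours 30 minutes layover in Oakridge City → 11:44 AM UTC.
Add 8 hours 40 minutes leg 4 → 8:24 PM UTC.
Eucla is UTC+8:45, so local arrival = 8:24 PM + 8:45 = 5:09 AM on Nov 24.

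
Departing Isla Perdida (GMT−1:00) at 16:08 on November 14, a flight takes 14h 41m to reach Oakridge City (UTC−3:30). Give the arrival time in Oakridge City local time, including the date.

Convert departure to UTC: 16:08 + 1:00 = 17:08 UTC on Nov 14.
Add 14 hours 41 minutes travel time → 07:49 UTC (Nov 15).
Oakridge City is UTC−3:30, so local arrival = 07:49 − 3:30 = 04:19 on Nov 15.

04:19 on Nov 15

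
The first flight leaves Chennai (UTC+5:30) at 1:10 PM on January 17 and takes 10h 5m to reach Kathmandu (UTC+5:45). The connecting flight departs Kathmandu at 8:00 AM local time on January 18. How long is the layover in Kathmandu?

Convert departure to UTC: 1:10 PM − 5:30 = 7:40 AM UTC on Jan 17.
Add 10 hours 5 minutes flight time → 5:45 PM UTC.
Kathmandu is UTC+5:45, so local arrival = 5:45 PM + 5:45 = 11:30 PM on Jan 17.
Layover = 8:00 AM − 11:30 PM (+1 day) = 8 hours 30 minutes.

8 hours 30 minutes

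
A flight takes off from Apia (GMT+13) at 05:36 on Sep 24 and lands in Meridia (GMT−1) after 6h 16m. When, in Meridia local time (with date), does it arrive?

Meridia is 14:00 behind Apia.
After 6 hours and 16 minutes it is 11:52 in Apia.
Shift by the zone difference: 11:52 − 14:00 = 21:52 on Sep 23 in Meridia.

21:52 on September 23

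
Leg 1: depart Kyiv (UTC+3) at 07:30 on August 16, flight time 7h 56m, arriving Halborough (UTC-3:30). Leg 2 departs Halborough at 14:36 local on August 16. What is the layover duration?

5 hours 40 minutes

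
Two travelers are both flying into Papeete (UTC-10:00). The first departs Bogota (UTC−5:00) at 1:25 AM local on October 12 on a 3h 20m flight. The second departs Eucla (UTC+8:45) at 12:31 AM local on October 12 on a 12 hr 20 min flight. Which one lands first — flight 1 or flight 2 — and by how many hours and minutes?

Flight 1 in UTC: 1:25 AM + 5:00 = 6:25 AM on Oct 12.
+3 hours and 20 minutes → arrive 9:45 AM UTC on Oct 12.
Flight 2 in UTC: 12:31 AM − 8:45 = 3:46 PM on Oct 11.
+12 hours and 20 minutes → arrive 4:06 AM UTC on Oct 12.
Flight 2 lands earlier by 5 hours 39 minutes.

the second, by 5 hours 39 minutes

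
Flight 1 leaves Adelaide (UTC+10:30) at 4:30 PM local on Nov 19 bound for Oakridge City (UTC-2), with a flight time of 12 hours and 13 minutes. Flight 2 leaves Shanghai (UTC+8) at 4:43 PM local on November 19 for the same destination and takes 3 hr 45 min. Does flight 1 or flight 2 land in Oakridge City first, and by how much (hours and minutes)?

Flight 1 in UTC: 4:30 PM − 10:30 = 6:00 AM on Nov 19.
+12 hours and 13 minutes → arrive 6:13 PM UTC on Nov 19.
Flight 2 in UTC: 4:43 PM − 8:00 = 8:43 AM on Nov 19.
+3 hours 45 minutes → arrive 12:28 PM UTC on Nov 19.
Flight 2 lands earlier by 5 hours 45 minutes.

the second, by 5 hours 45 minutes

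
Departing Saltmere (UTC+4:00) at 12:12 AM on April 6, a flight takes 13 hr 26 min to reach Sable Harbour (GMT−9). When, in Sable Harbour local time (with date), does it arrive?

12:38 AM on April 6

Convert departure to UTC: 12:12 AM − 4:00 = 8:12 PM UTC on Apr 5.
Add 13 hours 26 minutes travel time → 9:38 AM UTC (Apr 6).
Sable Harbour is UTC−9:00, so local arrival = 9:38 AM − 9:00 = 12:38 AM on Apr 6.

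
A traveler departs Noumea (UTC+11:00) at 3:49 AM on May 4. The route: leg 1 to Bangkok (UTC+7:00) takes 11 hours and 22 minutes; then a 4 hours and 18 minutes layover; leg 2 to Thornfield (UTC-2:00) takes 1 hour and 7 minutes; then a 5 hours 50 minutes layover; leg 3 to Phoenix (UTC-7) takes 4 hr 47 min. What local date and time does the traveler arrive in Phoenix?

1:13 PM on May 4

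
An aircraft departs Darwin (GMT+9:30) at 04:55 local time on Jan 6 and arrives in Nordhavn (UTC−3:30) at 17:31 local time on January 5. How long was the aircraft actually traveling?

Departure in UTC: 04:55 − 9:30 = 19:25 on Jan 5.
Arrival in UTC: 17:31 + 3:30 = 21:01 on Jan 5.
Elapsed = 21:01 − 19:25 = 1 hour 36 minutes.

1 hour 36 minutes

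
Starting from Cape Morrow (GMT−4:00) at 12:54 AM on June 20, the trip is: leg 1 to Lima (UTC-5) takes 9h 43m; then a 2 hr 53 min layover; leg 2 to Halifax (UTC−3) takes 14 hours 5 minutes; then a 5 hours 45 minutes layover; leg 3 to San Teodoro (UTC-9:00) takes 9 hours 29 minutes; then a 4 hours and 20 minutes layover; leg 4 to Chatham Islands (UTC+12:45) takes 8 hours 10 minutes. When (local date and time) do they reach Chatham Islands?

12:04 AM on June 23

Convert departure to UTC: 12:54 AM + 4:00 = 4:54 AM UTC on Jun 20.
Add 9 hours 43 minutes leg 1 → 2:37 PM UTC.
Add 2 hours and 53 minutes layover in Lima → 5:30 PM UTC.
Add 14 hours and 5 minutes leg 2 → 7:35 AM UTC (Jun 21).
Add 5 hours 45 minutes layover in Halifax → 1:20 PM UTC.
Add 9 hours and 29 minutes leg 3 → 10:49 PM UTC.
Add 4 hours and 20 minutes layover in San Teodoro → 3:09 AM UTC (Jun 22).
Add 8 hours and 10 minutes leg 4 → 11:19 AM UTC.
Chatham Islands is UTC+12:45, so local arrival = 11:19 AM + 12:45 = 12:04 AM on Jun 23.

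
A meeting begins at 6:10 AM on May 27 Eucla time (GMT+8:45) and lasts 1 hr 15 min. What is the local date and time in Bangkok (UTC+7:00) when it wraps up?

5:40 AM on May 27

Bangkok is 1:45 behind Eucla.
After 1 hour and 15 minutes it is 7:25 AM in Eucla.
Shift by the zone difference: 7:25 AM − 1:45 = 5:40 AM on May 27 in Bangkok.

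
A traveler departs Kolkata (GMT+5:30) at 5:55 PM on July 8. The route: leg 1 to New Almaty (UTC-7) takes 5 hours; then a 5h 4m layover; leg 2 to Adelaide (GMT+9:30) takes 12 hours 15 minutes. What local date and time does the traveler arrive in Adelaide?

Convert departure to UTC: 5:55 PM − 5:30 = 12:25 PM UTC on Jul 8.
Add 5 hours leg 1 → 5:25 PM UTC.
Add 5 hours 4 minutes layover in New Almaty → 10:29 PM UTC.
Add 12 hours and 15 minutes leg 2 → 10:44 AM UTC (Jul 9).
Adelaide is UTC+9:30, so local arrival = 10:44 AM + 9:30 = 8:14 PM on Jul 9.

8:14 PM on July 9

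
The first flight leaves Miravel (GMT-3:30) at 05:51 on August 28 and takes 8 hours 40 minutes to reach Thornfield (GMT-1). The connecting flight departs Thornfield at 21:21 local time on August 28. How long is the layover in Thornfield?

4 hours 20 minutes

Convert departure to UTC: 05:51 + 3:30 = 09:21 UTC on Aug 28.
Add 8 hours and 40 minutes flight time → 18:01 UTC.
Thornfield is UTC−1:00, so local arrival = 18:01 − 1:00 = 17:01 on Aug 28.
Layover = 21:21 − 17:01 = 4 hours 20 minutes.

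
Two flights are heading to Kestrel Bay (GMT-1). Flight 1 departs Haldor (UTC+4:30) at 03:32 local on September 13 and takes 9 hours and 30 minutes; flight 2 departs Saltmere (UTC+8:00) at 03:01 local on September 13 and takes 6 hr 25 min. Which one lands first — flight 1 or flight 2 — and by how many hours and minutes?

Flight 1 in UTC: 03:32 − 4:30 = 23:02 on Sep 12.
+9 hours 30 minutes → arrive 08:32 UTC on Sep 13.
Flight 2 in UTC: 03:01 − 8:00 = 19:01 on Sep 12.
+6 hours and 25 minutes → arrive 01:26 UTC on Sep 13.
Flight 2 lands earlier by 7 hours 6 minutes.

the second, by 7 hours 6 minutes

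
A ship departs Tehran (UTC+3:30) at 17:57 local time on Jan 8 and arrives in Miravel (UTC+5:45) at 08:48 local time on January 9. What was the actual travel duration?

Departure in UTC: 17:57 − 3:30 = 14:27 on Jan 8.
Arrival in UTC: 08:48 − 5:45 = 03:03 on Jan 9.
Elapsed = 03:03 − 14:27 (+1 day) = 12 hours 36 minutes.

12 hours 36 minutes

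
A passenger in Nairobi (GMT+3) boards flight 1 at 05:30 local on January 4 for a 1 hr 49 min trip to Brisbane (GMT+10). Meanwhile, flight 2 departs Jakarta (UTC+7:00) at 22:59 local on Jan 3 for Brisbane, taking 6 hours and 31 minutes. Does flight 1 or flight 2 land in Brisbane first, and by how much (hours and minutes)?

the second, by 5 hours 49 minutes

Flight 1 in UTC: 05:30 − 3:00 = 02:30 on Jan 4.
+1 hour and 49 minutes → arrive 04:19 UTC on Jan 4.
Flight 2 in UTC: 22:59 − 7:00 = 15:59 on Jan 3.
+6 hours 31 minutes → arrive 22:30 UTC on Jan 3.
Flight 2 lands earlier by 5 hours 49 minutes.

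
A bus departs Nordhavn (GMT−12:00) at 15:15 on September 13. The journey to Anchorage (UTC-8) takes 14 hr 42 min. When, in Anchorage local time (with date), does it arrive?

09:57 on September 14

Convert departure to UTC: 15:15 + 12:00 = 03:15 UTC on Sep 14.
Add 14 hours 42 minutes travel time → 17:57 UTC.
Anchorage is UTC−8:00, so local arrival = 17:57 − 8:00 = 09:57 on Sep 14.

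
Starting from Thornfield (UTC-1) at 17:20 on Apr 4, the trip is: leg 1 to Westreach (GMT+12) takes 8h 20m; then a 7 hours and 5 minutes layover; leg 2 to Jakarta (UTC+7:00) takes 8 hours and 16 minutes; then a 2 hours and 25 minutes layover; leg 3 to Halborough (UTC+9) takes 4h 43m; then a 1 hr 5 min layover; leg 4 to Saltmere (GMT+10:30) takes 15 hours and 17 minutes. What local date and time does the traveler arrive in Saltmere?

04:01 on April 7

Convert departure to UTC: 17:20 + 1:00 = 18:20 UTC on Apr 4.
Add 8 hours 20 minutes leg 1 → 02:40 UTC (Apr 5).
Add 7 hours and 5 minutes layover in Westreach → 09:45 UTC.
Add 8 hours and 16 minutes leg 2 → 18:01 UTC.
Add 2 hours and 25 minutes layover in Jakarta → 20:26 UTC.
Add 4 hours 43 minutes leg 3 → 01:09 UTC (Apr 6).
Add 1 hour and 5 minutes layover in Halborough → 02:14 UTC.
Add 15 hours 17 minutes leg 4 → 17:31 UTC.
Saltmere is UTC+10:30, so local arrival = 17:31 + 10:30 = 04:01 on Apr 7.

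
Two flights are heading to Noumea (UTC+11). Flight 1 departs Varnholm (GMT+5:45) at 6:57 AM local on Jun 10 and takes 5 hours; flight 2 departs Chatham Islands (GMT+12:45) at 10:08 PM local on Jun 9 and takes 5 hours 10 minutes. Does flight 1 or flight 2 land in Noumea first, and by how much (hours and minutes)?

the second, by 15 hours 39 minutes

Flight 1 in UTC: 6:57 AM − 5:45 = 1:12 AM on Jun 10.
+5 hours → arrive 6:12 AM UTC on Jun 10.
Flight 2 in UTC: 10:08 PM − 12:45 = 9:23 AM on Jun 9.
+5 hours and 10 minutes → arrive 2:33 PM UTC on Jun 9.
Flight 2 lands earlier by 15 hours 39 minutes.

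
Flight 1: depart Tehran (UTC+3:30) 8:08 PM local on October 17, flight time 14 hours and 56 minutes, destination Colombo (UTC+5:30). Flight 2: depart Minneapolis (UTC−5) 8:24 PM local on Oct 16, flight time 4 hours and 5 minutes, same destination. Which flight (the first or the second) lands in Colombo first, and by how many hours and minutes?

Flight 1 in UTC: 8:08 PM − 3:30 = 4:38 PM on Oct 17.
+14 hours and 56 minutes → arrive 7:34 AM UTC on Oct 18.
Flight 2 in UTC: 8:24 PM + 5:00 = 1:24 AM on Oct 17.
+4 hours 5 minutes → arrive 5:29 AM UTC on Oct 17.
Flight 2 lands earlier by 26 hours 5 minutes.

the second, by 26 hours 5 minutes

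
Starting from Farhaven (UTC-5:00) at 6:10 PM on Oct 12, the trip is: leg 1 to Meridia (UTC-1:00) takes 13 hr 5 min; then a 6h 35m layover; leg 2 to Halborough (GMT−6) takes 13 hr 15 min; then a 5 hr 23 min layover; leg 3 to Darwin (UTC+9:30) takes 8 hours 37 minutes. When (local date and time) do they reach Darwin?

Convert departure to UTC: 6:10 PM + 5:00 = 11:10 PM UTC on Oct 12.
Add 13 hours 5 minutes leg 1 → 12:15 PM UTC (Oct 13).
Add 6 hours 35 minutes layover in Meridia → 6:50 PM UTC.
Add 13 hours 15 minutes leg 2 → 8:05 AM UTC (Oct 14).
Add 5 hours 23 minutes layover in Halborough → 1:28 PM UTC.
Add 8 hours 37 minutes leg 3 → 10:05 PM UTC.
Darwin is UTC+9:30, so local arrival = 10:05 PM + 9:30 = 7:35 AM on Oct 15.

7:35 AM on Oct 15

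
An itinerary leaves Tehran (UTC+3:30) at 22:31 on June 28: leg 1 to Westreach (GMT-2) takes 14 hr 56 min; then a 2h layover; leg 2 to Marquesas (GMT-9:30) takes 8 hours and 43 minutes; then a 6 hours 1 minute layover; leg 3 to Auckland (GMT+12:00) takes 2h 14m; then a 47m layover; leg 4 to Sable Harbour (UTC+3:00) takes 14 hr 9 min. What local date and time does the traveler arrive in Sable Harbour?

22:51 on Jun 30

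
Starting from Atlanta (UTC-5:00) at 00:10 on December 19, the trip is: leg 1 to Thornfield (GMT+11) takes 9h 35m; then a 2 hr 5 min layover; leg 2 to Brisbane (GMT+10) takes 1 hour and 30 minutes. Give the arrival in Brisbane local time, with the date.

Convert departure to UTC: 00:10 + 5:00 = 05:10 UTC on Dec 19.
Add 9 hours and 35 minutes leg 1 → 14:45 UTC.
Add 2 hours 5 minutes layover in Thornfield → 16:50 UTC.
Add 1 hour and 30 minutes leg 2 → 18:20 UTC.
Brisbane is UTC+10:00, so local arrival = 18:20 + 10:00 = 04:20 on Dec 20.

04:20 on December 20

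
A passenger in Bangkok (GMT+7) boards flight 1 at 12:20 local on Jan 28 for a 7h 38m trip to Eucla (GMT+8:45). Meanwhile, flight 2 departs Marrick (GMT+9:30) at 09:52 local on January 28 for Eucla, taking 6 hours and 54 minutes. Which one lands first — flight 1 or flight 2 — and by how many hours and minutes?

the second, by 5 hours 42 minutes

Flight 1 in UTC: 12:20 − 7:00 = 05:20 on Jan 28.
+7 hours and 38 minutes → arrive 12:58 UTC on Jan 28.
Flight 2 in UTC: 09:52 − 9:30 = 00:22 on Jan 28.
+6 hours and 54 minutes → arrive 07:16 UTC on Jan 28.
Flight 2 lands earlier by 5 hours 42 minutes.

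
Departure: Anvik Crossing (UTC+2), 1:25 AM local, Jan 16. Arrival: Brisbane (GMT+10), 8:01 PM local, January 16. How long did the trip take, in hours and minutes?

10 hours 36 minutes

Departure in UTC: 1:25 AM − 2:00 = 11:25 PM on Jan 15.
Arrival in UTC: 8:01 PM − 10:00 = 10:01 AM on Jan 16.
Elapsed = 10:01 AM − 11:25 PM (+1 day) = 10 hours 36 minutes.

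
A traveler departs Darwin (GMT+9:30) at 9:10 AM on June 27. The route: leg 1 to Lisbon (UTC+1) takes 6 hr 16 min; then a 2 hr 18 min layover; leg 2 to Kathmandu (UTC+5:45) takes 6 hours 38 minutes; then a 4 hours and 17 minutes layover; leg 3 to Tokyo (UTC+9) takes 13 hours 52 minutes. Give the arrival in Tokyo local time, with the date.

Convert departure to UTC: 9:10 AM − 9:30 = 11:40 PM UTC on Jun 26.
Add 6 hours 16 minutes leg 1 → 5:56 AM UTC (Jun 27).
Add 2 hours and 18 minutes layover in Lisbon → 8:14 AM UTC.
Add 6 hours and 38 minutes leg 2 → 2:52 PM UTC.
Add 4 hours 17 minutes layover in Kathmandu → 7:09 PM UTC.
Add 13 hours 52 minutes leg 3 → 9:01 AM UTC (Jun 28).
Tokyo is UTC+9:00, so local arrival = 9:01 AM + 9:00 = 6:01 PM on Jun 28.

6:01 PM on June 28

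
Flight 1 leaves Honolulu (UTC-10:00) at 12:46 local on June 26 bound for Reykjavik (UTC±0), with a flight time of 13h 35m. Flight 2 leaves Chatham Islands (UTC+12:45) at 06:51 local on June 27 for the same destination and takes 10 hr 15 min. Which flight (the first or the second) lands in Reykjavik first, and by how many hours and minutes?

the second, by 8 hours

Flight 1 in UTC: 12:46 + 10:00 = 22:46 on Jun 26.
+13 hours and 35 minutes → arrive 12:21 UTC on Jun 27.
Flight 2 in UTC: 06:51 − 12:45 = 18:06 on Jun 26.
+10 hours 15 minutes → arrive 04:21 UTC on Jun 27.
Flight 2 lands earlier by 8 hours.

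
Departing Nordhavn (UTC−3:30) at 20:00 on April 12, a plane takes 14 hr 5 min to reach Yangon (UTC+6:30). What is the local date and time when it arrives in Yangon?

20:05 on Apr 13

Convert departure to UTC: 20:00 + 3:30 = 23:30 UTC on Apr 12.
Add 14 hours 5 minutes travel time → 13:35 UTC (Apr 13).
Yangon is UTC+6:30, so local arrival = 13:35 + 6:30 = 20:05 on Apr 13.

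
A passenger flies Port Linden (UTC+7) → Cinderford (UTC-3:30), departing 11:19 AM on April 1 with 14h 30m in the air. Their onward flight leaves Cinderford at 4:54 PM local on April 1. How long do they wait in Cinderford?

Convert departure to UTC: 11:19 AM − 7:00 = 4:19 AM UTC on Apr 1.
Add 14 hours 30 minutes flight time → 6:49 PM UTC.
Cinderford is UTC−3:30, so local arrival = 6:49 PM − 3:30 = 3:19 PM on Apr 1.
Layover = 4:54 PM − 3:19 PM = 1 hour 35 minutes.

1 hour 35 minutes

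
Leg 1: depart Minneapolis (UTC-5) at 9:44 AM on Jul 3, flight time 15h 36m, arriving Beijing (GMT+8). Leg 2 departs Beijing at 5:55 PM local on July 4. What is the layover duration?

3 hours 35 minutes

Convert departure to UTC: 9:44 AM + 5:00 = 2:44 PM UTC on Jul 3.
Add 15 hours and 36 minutes flight time → 6:20 AM UTC (Jul 4).
Beijing is UTC+8:00, so local arrival = 6:20 AM + 8:00 = 2:20 PM on Jul 4.
Layover = 5:55 PM − 2:20 PM = 3 hours 35 minutes.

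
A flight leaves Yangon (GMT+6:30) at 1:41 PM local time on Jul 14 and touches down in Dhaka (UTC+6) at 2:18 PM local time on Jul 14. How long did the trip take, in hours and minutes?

1 hour 7 minutes

Dhaka is 0:30 behind Yangon.
Clock-face elapsed time (ignoring zones) is 37 minutes.
Actual elapsed = 37 minutes + 0:30 = 1 hour 7 minutes.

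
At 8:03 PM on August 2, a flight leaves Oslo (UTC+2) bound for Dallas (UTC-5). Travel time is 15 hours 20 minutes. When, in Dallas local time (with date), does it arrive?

4:23 AM on August 3

Dallas is 7:00 behind Oslo.
After 15 hours and 20 minutes it is 11:23 AM (Aug 3) in Oslo.
Shift by the zone difference: 11:23 AM − 7:00 = 4:23 AM on Aug 3 in Dallas.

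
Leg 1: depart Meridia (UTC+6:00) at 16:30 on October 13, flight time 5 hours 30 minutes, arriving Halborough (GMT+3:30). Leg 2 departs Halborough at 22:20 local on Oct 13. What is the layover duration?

Convert departure to UTC: 16:30 − 6:00 = 10:30 UTC on Oct 13.
Add 5 hours and 30 minutes flight time → 16:00 UTC.
Halborough is UTC+3:30, so local arrival = 16:00 + 3:30 = 19:30 on Oct 13.
Layover = 22:20 − 19:30 = 2 hours 50 minutes.

2 hours 50 minutes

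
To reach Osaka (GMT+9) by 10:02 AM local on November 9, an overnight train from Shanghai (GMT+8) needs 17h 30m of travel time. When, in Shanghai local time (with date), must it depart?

3:32 PM on November 8

Target arrival in UTC: 10:02 AM − 9:00 = 1:02 AM on Nov 9.
Subtract 17 hours and 30 minutes → departure 7:32 AM UTC on Nov 8.
Shanghai is UTC+8:00: 7:32 AM + 8:00 = 3:32 PM on Nov 8.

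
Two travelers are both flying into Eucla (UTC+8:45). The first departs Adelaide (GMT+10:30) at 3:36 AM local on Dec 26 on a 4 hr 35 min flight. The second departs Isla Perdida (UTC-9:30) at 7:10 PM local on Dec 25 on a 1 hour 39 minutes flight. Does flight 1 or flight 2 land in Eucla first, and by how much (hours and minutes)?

Flight 1 in UTC: 3:36 AM − 10:30 = 5:06 PM on Dec 25.
+4 hours 35 minutes → arrive 9:41 PM UTC on Dec 25.
Flight 2 in UTC: 7:10 PM + 9:30 = 4:40 AM on Dec 26.
+1 hour and 39 minutes → arrive 6:19 AM UTC on Dec 26.
Flight 1 lands earlier by 8 hours 38 minutes.

the first, by 8 hours 38 minutes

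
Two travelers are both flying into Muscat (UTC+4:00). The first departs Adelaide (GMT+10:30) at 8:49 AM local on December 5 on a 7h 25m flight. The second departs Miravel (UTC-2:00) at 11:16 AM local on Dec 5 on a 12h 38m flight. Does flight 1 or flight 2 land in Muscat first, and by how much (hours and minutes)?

Flight 1 in UTC: 8:49 AM − 10:30 = 10:19 PM on Dec 4.
+7 hours 25 minutes → arrive 5:44 AM UTC on Dec 5.
Flight 2 in UTC: 11:16 AM + 2:00 = 1:16 PM on Dec 5.
+12 hours and 38 minutes → arrive 1:54 AM UTC on Dec 6.
Flight 1 lands earlier by 20 hours 10 minutes.

the first, by 20 hours 10 minutes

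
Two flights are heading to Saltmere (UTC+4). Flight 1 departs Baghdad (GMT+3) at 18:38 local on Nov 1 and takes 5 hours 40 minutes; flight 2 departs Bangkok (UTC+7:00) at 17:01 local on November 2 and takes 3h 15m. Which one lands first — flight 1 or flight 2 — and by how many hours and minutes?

Flight 1 in UTC: 18:38 − 3:00 = 15:38 on Nov 1.
+5 hours 40 minutes → arrive 21:18 UTC on Nov 1.
Flight 2 in UTC: 17:01 − 7:00 = 10:01 on Nov 2.
+3 hours 15 minutes → arrive 13:16 UTC on Nov 2.
Flight 1 lands earlier by 15 hours 58 minutes.

the first, by 15 hours 58 minutes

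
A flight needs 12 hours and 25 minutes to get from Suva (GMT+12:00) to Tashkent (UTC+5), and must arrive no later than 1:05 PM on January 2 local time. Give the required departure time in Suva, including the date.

7:40 AM on January 2

Target arrival in UTC: 1:05 PM − 5:00 = 8:05 AM on Jan 2.
Subtract 12 hours and 25 minutes → departure 7:40 PM UTC on Jan 1.
Suva is UTC+12:00: 7:40 PM + 12:00 = 7:40 AM on Jan 2.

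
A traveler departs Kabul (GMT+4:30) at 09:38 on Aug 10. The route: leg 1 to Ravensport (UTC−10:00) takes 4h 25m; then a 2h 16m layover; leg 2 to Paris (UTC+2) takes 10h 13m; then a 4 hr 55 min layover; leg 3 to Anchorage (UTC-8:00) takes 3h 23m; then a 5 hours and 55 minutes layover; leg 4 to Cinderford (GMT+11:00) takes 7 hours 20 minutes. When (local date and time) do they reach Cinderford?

06:35 on August 12

Convert departure to UTC: 09:38 − 4:30 = 05:08 UTC on Aug 10.
Add 4 hours and 25 minutes leg 1 → 09:33 UTC.
Add 2 hours and 16 minutes layover in Ravensport → 11:49 UTC.
Add 10 hours and 13 minutes leg 2 → 22:02 UTC.
Add 4 hours 55 minutes layover in Paris → 02:57 UTC (Aug 11).
Add 3 hours and 23 minutes leg 3 → 06:20 UTC.
Add 5 hours and 55 minutes layover in Anchorage → 12:15 UTC.
Add 7 hours 20 minutes leg 4 → 19:35 UTC.
Cinderford is UTC+11:00, so local arrival = 19:35 + 11:00 = 06:35 on Aug 12.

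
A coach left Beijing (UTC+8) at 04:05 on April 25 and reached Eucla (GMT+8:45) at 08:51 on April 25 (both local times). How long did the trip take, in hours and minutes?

4 hours 1 minute

Eucla is 0:45 ahead of Beijing.
Clock-face elapsed time (ignoring zones) is 4 hours 46 minutes.
Actual elapsed = 4 hours 46 minutes − 0:45 = 4 hours 1 minute.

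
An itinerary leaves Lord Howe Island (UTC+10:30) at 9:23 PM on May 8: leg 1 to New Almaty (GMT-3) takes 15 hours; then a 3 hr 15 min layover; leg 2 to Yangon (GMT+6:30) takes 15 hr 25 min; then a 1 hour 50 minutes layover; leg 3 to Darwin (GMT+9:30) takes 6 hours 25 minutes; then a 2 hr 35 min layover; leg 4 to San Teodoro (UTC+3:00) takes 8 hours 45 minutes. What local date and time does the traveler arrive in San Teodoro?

7:08 PM on May 10

Convert departure to UTC: 9:23 PM − 10:30 = 10:53 AM UTC on May 8.
Add 15 hours leg 1 → 1:53 AM UTC (May 9).
Add 3 hours 15 minutes layover in New Almaty → 5:08 AM UTC.
Add 15 hours 25 minutes leg 2 → 8:33 PM UTC.
Add 1 hour and 50 minutes layover in Yangon → 10:23 PM UTC.
Add 6 hours and 25 minutes leg 3 → 4:48 AM UTC (May 10).
Add 2 hours and 35 minutes layover in Darwin → 7:23 AM UTC.
Add 8 hours and 45 minutes leg 4 → 4:08 PM UTC.
San Teodoro is UTC+3:00, so local arrival = 4:08 PM + 3:00 = 7:08 PM on May 10.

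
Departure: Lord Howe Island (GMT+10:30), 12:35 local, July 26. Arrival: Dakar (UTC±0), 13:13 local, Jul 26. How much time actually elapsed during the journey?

Dakar is 10:30 behind Lord Howe Island.
Clock-face elapsed time (ignoring zones) is 38 minutes.
Actual elapsed = 38 minutes + 10:30 = 11 hours 8 minutes.

11 hours 8 minutes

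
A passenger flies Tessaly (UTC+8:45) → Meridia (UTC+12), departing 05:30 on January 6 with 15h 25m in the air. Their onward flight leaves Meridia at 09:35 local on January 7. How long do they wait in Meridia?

9 hours 25 minutes

Convert departure to UTC: 05:30 − 8:45 = 20:45 UTC on Jan 5.
Add 15 hours 25 minutes flight time → 12:10 UTC (Jan 6).
Meridia is UTC+12:00, so local arrival = 12:10 + 12:00 = 00:10 on Jan 7.
Layover = 09:35 − 00:10 = 9 hours 25 minutes.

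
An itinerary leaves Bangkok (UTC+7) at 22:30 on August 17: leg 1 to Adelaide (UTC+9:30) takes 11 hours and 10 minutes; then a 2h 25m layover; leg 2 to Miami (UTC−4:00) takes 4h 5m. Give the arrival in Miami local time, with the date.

Convert departure to UTC: 22:30 − 7:00 = 15:30 UTC on Aug 17.
Add 11 hours and 10 minutes leg 1 → 02:40 UTC (Aug 18).
Add 2 hours 25 minutes layover in Adelaide → 05:05 UTC.
Add 4 hours 5 minutes leg 2 → 09:10 UTC.
Miami is UTC−4:00, so local arrival = 09:10 − 4:00 = 05:10 on Aug 18.

05:10 on Aug 18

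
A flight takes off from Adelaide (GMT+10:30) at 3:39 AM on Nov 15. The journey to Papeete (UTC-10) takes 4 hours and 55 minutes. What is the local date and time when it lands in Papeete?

12:04 PM on Nov 14

Convert departure to UTC: 3:39 AM − 10:30 = 5:09 PM UTC on Nov 14.
Add 4 hours 55 minutes travel time → 10:04 PM UTC.
Papeete is UTC−10:00, so local arrival = 10:04 PM − 10:00 = 12:04 PM on Nov 14.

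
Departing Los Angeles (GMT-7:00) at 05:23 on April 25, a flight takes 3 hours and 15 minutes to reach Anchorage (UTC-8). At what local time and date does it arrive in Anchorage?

Convert departure to UTC: 05:23 + 7:00 = 12:23 UTC on Apr 25.
Add 3 hours and 15 minutes travel time → 15:38 UTC.
Anchorage is UTC−8:00, so local arrival = 15:38 − 8:00 = 07:38 on Apr 25.

07:38 on April 25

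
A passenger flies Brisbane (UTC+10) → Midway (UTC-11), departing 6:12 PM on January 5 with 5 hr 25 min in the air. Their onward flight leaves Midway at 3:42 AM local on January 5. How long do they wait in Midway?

Convert departure to UTC: 6:12 PM − 10:00 = 8:12 AM UTC on Jan 5.
Add 5 hours 25 minutes flight time → 1:37 PM UTC.
Midway is UTC−11:00, so local arrival = 1:37 PM − 11:00 = 2:37 AM on Jan 5.
Layover = 3:42 AM − 2:37 AM = 1 hour 5 minutes.

1 hour 5 minutes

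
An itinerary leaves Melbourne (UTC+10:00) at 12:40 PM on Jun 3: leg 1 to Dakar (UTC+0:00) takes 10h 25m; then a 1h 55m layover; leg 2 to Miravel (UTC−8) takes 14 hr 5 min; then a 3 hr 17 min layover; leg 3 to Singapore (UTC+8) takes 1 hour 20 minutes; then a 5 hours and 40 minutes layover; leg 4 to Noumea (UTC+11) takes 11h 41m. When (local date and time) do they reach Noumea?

Convert departure to UTC: 12:40 PM − 10:00 = 2:40 AM UTC on Jun 3.
Add 10 hours and 25 minutes leg 1 → 1:05 PM UTC.
Add 1 hour and 55 minutes layover in Dakar → 3:00 PM UTC.
Add 14 hours 5 minutes leg 2 → 5:05 AM UTC (Jun 4).
Add 3 hours 17 minutes layover in Miravel → 8:22 AM UTC.
Add 1 hour 20 minutes leg 3 → 9:42 AM UTC.
Add 5 hours and 40 minutes layover in Singapore → 3:22 PM UTC.
Add 11 hours 41 minutes leg 4 → 3:03 AM UTC (Jun 5).
Noumea is UTC+11:00, so local arrival = 3:03 AM + 11:00 = 2:03 PM on Jun 5.

2:03 PM on June 5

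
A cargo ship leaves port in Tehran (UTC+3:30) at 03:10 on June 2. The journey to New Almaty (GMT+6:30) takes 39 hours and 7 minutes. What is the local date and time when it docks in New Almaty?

21:17 on Jun 3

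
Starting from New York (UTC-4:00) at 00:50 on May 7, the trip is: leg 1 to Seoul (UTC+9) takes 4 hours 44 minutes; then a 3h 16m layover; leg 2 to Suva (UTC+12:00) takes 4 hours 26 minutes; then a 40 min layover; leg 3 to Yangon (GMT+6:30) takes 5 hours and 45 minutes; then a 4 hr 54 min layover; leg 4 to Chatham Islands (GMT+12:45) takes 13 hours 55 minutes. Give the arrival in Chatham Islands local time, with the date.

07:15 on May 9

Convert departure to UTC: 00:50 + 4:00 = 04:50 UTC on May 7.
Add 4 hours 44 minutes leg 1 → 09:34 UTC.
Add 3 hours 16 minutes layover in Seoul → 12:50 UTC.
Add 4 hours 26 minutes leg 2 → 17:16 UTC.
Add 40 minutes layover in Suva → 17:56 UTC.
Add 5 hours and 45 minutes leg 3 → 23:41 UTC.
Add 4 hours and 54 minutes layover in Yangon → 04:35 UTC (May 8).
Add 13 hours and 55 minutes leg 4 → 18:30 UTC.
Chatham Islands is UTC+12:45, so local arrival = 18:30 + 12:45 = 07:15 on May 9.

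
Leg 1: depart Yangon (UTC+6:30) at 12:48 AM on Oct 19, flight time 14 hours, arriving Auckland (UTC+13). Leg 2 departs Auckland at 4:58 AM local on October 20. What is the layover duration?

7 hours 40 minutes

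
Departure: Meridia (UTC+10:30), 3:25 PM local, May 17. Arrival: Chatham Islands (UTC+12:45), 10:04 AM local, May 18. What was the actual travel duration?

16 hours 24 minutes

Departure in UTC: 3:25 PM − 10:30 = 4:55 AM on May 17.
Arrival in UTC: 10:04 AM − 12:45 = 9:19 PM on May 17.
Elapsed = 9:19 PM − 4:55 AM = 16 hours 24 minutes.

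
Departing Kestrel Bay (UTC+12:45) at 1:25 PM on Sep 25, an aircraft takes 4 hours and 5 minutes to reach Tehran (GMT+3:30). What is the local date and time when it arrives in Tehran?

Convert departure to UTC: 1:25 PM − 12:45 = 12:40 AM UTC on Sep 25.
Add 4 hours and 5 minutes travel time → 4:45 AM UTC.
Tehran is UTC+3:30, so local arrival = 4:45 AM + 3:30 = 8:15 AM on Sep 25.

8:15 AM on Sep 25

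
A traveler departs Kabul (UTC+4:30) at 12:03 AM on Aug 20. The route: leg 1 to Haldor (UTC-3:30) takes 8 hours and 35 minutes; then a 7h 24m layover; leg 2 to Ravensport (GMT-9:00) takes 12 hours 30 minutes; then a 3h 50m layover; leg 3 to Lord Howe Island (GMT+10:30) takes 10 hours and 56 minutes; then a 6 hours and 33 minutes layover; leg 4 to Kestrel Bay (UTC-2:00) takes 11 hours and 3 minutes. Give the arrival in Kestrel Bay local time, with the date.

6:24 AM on August 22

Convert departure to UTC: 12:03 AM − 4:30 = 7:33 PM UTC on Aug 19.
Add 8 hours and 35 minutes leg 1 → 4:08 AM UTC (Aug 20).
Add 7 hours 24 minutes layover in Haldor → 11:32 AM UTC.
Add 12 hours 30 minutes leg 2 → 12:02 AM UTC (Aug 21).
Add 3 hours 50 minutes layover in Ravensport → 3:52 AM UTC.
Add 10 hours 56 minutes leg 3 → 2:48 PM UTC.
Add 6 hours and 33 minutes layover in Lord Howe Island → 9:21 PM UTC.
Add 11 hours 3 minutes leg 4 → 8:24 AM UTC (Aug 22).
Kestrel Bay is UTC−2:00, so local arrival = 8:24 AM − 2:00 = 6:24 AM on Aug 22.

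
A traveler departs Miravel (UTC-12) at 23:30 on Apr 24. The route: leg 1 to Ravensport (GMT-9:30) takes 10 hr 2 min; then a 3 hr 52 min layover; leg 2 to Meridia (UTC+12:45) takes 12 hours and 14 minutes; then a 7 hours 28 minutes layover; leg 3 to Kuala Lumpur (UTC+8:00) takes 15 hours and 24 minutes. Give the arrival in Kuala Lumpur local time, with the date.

Convert departure to UTC: 23:30 + 12:00 = 11:30 UTC on Apr 25.
Add 10 hours and 2 minutes leg 1 → 21:32 UTC.
Add 3 hours and 52 minutes layover in Ravensport → 01:24 UTC (Apr 26).
Add 12 hours and 14 minutes leg 2 → 13:38 UTC.
Add 7 hours 28 minutes layover in Meridia → 21:06 UTC.
Add 15 hours and 24 minutes leg 3 → 12:30 UTC (Apr 27).
Kuala Lumpur is UTC+8:00, so local arrival = 12:30 + 8:00 = 20:30 on Apr 27.

20:30 on April 27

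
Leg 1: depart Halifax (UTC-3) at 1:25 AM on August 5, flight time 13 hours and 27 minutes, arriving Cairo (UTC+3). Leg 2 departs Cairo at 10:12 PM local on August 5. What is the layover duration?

1 hour 20 minutes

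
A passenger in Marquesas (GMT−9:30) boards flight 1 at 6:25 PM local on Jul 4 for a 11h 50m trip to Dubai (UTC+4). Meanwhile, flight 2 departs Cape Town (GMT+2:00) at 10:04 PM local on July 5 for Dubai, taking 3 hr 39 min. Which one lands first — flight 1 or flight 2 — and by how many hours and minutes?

the first, by 7 hours 58 minutes

Flight 1 in UTC: 6:25 PM + 9:30 = 3:55 AM on Jul 5.
+11 hours 50 minutes → arrive 3:45 PM UTC on Jul 5.
Flight 2 in UTC: 10:04 PM − 2:00 = 8:04 PM on Jul 5.
+3 hours and 39 minutes → arrive 11:43 PM UTC on Jul 5.
Flight 1 lands earlier by 7 hours 58 minutes.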